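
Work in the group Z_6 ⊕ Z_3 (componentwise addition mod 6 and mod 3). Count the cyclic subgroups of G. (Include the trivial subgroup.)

Each element a generates a cyclic subgroup ⟨a⟩; distinct elements may generate the same one (a cyclic group of order d has φ(d) generators).
Cyclic subgroups by order — order 1: 1; order 2: 1; order 3: 4; order 6: 4.
Total: 10.

10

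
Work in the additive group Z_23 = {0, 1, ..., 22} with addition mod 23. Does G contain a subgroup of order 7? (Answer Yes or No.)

No

7 does not divide |G| = 23, so by Lagrange no subgroup of order 7 exists.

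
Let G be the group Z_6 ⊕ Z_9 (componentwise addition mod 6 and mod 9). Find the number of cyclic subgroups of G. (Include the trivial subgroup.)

16

A cyclic subgroup of order d is generated by each of its φ(d) elements of order d, so the cyclic subgroups of order d number (#elements of order d)/φ(d).
Cyclic subgroups by order — order 1: 1; order 2: 1; order 3: 4; order 6: 4; order 9: 3; order 18: 3.
Total: 16.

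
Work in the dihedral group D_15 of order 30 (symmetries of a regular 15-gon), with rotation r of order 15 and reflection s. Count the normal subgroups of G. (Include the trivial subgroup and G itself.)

5

G has 28 subgroups. Checking conjugation-invariance by order — order 1: 1/1 normal; order 2: 0/15 normal; order 3: 1/1 normal; order 5: 1/1 normal; order 6: 0/5 normal; order 10: 0/3 normal; order 15: 1/1 normal; order 30: 1/1 normal.
Total normal subgroups: 5.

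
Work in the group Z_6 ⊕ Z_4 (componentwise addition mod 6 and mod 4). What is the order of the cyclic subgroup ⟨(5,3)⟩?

The order of (5,3) in Z_6 × Z_4 is lcm(ord(5) in Z_6, ord(3) in Z_4).
ord(5) = 6 and ord(3) = 4, so |⟨(5,3)⟩| = lcm(6, 4) = 12.

12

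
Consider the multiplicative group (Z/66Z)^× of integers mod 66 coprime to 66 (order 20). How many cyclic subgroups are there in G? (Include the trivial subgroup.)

8

Each element a generates a cyclic subgroup ⟨a⟩; distinct elements may generate the same one (a cyclic group of order d has φ(d) generators).
Cyclic subgroups by order — order 1: 1; order 2: 3; order 5: 1; order 10: 3.
Total: 8.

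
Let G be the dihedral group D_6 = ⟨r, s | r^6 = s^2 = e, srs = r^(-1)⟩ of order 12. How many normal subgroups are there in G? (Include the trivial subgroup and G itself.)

7

G has 16 subgroups. Checking conjugation-invariance by order — order 1: 1/1 normal; order 2: 1/7 normal; order 3: 1/1 normal; order 4: 0/3 normal; order 6: 3/3 normal; order 12: 1/1 normal.
Total normal subgroups: 7.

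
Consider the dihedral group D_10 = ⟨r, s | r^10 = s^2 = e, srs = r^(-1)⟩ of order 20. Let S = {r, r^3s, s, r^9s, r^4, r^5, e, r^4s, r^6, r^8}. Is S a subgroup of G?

r^8 ∈ S but its inverse r^2 ∉ S, so S is not a subgroup.

No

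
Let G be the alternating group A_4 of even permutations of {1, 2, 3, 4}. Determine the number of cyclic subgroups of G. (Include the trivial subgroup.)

8

Group the elements of G by the cyclic subgroup they generate; each cyclic subgroup of order d accounts for φ(d) elements.
Cyclic subgroups by order — order 1: 1; order 2: 3; order 3: 4.
Total: 8.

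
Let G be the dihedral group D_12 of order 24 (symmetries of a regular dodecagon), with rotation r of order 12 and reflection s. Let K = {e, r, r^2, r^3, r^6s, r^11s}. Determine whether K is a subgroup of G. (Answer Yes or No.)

r ∈ K but its inverse r^11 ∉ K, so K is not a subgroup.

No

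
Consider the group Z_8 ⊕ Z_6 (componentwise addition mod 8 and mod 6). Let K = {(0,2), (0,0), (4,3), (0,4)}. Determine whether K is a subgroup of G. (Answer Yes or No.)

No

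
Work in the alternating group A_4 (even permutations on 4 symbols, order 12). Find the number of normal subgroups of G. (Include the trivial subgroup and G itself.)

G has 10 subgroups. Checking conjugation-invariance by order — order 1: 1/1 normal; order 2: 0/3 normal; order 3: 0/4 normal; order 4: 1/1 normal; order 12: 1/1 normal.
Total normal subgroups: 3.

3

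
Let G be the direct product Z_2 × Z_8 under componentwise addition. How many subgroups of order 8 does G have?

|G| = 16 and 8 | 16, so subgroups of order 8 are possible by Lagrange.
The subgroups of order 8 are: {(0,0), (0,1), (0,2), (0,3), (0,4), (0,5), (0,6), (0,7)}; {(0,0), (0,2), (0,4), (0,6), (1,0), (1,2), (1,4), (1,6)}; {(0,0), (0,2), (0,4), (0,6), (1,1), (1,3), (1,5), (1,7)}.
So G has 3 subgroups of order 8.

3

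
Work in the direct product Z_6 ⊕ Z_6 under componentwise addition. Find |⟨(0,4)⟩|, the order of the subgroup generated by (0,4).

3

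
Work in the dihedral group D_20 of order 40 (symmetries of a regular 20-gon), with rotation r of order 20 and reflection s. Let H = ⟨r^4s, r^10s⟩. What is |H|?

|⟨r^4s⟩| = 2 and |⟨r^10s⟩| = 2, so |H| is a multiple of lcm(2, 2) = 2 and divides |G| = 40.
Closing under the operation: H = {e, r^2, r^4, r^6, r^8, r^10, r^12, r^14, r^16, r^18, s, r^2s, r^4s, r^6s, r^8s, r^10s, r^12s, r^14s, r^16s, r^18s}, so |H| = 20.

20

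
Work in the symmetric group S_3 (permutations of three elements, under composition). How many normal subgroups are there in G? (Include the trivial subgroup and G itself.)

3

G has 6 subgroups. Checking conjugation-invariance by order — order 1: 1/1 normal; order 2: 0/3 normal; order 3: 1/1 normal; order 6: 1/1 normal.
Total normal subgroups: 3.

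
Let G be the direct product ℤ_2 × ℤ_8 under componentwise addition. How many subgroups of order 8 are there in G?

|G| = 16 and 8 | 16, so subgroups of order 8 are possible by Lagrange.
The subgroups of order 8 are: {(0,0), (0,1), (0,2), (0,3), (0,4), (0,5), (0,6), (0,7)}; {(0,0), (0,2), (0,4), (0,6), (1,0), (1,2), (1,4), (1,6)}; {(0,0), (0,2), (0,4), (0,6), (1,1), (1,3), (1,5), (1,7)}.
So G has 3 subgroups of order 8.

3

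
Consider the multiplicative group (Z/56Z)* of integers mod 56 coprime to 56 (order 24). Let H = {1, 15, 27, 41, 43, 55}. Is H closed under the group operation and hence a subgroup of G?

Closure fails: 43 · 15 = 29 ∉ H. So H is not a subgroup.

No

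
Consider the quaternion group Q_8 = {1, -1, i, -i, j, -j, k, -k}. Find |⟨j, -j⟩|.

4

|⟨j⟩| = 4 and |⟨-j⟩| = 4, so |H| is a multiple of lcm(4, 4) = 4 and divides |G| = 8.
Closing under the operation: H = {1, -1, j, -j}, so |H| = 4.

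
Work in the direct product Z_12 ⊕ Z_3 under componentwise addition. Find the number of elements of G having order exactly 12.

An element (a,b) has order lcm(ord(a), ord(b)); count pairs with lcm equal to 12.
Enumerating gives 16 such elements.

16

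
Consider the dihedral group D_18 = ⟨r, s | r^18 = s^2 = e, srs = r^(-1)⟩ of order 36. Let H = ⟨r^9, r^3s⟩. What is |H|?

4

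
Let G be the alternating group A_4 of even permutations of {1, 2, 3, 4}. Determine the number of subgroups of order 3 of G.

4

|G| = 12 and 3 | 12, so subgroups of order 3 are possible by Lagrange.
The subgroups of order 3 are: {e, (1 2 3), (1 3 2)}; {e, (1 2 4), (1 4 2)}; {e, (1 3 4), (1 4 3)}; {e, (2 3 4), (2 4 3)}.
So G has 4 subgroups of order 3.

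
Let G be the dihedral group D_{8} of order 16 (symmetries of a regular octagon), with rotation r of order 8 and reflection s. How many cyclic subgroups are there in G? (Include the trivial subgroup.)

12

A cyclic subgroup of order d is generated by each of its φ(d) elements of order d, so the cyclic subgroups of order d number (#elements of order d)/φ(d).
Cyclic subgroups by order — order 1: 1; order 2: 9; order 4: 1; order 8: 1.
Total: 12.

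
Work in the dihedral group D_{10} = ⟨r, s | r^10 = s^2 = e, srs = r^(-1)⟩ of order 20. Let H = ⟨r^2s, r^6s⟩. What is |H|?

10

|⟨r^2s⟩| = 2 and |⟨r^6s⟩| = 2, so |H| is a multiple of lcm(2, 2) = 2 and divides |G| = 20.
Closing under the operation: H = {e, r^2, r^4, r^6, r^8, s, r^2s, r^4s, r^6s, r^8s}, so |H| = 10.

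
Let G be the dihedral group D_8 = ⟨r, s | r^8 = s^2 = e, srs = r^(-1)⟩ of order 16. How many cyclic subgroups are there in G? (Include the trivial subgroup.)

A cyclic subgroup of order d is generated by each of its φ(d) elements of order d, so the cyclic subgroups of order d number (#elements of order d)/φ(d).
Cyclic subgroups by order — order 1: 1; order 2: 9; order 4: 1; order 8: 1.
Total: 12.

12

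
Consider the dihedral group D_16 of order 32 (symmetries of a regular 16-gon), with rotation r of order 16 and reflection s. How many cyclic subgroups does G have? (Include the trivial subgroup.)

21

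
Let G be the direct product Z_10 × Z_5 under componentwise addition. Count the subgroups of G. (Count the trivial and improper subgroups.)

16

|G| = 50, so by Lagrange every subgroup order divides 50. Divisors: 1, 2, 5, 10, 25, 50.
Subgroups by order — order 1: 1; order 2: 1; order 5: 6; order 10: 6; order 25: 1; order 50: 1.
Total: 1 + 1 + 6 + 6 + 1 + 1 = 16.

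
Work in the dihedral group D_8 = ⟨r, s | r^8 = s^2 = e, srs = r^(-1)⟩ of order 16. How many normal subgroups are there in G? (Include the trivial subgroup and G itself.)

7

G has 19 subgroups. Checking conjugation-invariance by order — order 1: 1/1 normal; order 2: 1/9 normal; order 4: 1/5 normal; order 8: 3/3 normal; order 16: 1/1 normal.
Total normal subgroups: 7.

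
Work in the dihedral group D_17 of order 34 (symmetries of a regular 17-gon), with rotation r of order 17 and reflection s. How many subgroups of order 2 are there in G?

17

|G| = 34 and 2 | 34, so subgroups of order 2 are possible by Lagrange.
The subgroups of order 2 are: {e, r^10s}; {e, r^11s}; {e, r^12s}; {e, r^13s}; … (17 in all).
So G has 17 subgroups of order 2.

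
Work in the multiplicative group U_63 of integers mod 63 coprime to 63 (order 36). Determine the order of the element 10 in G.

6

Compute successive powers of 10 mod 63: 10, 37, 55, 46, 19, 1; 10^6 ≡ 1 (mod 63).
So |⟨10⟩| = 6.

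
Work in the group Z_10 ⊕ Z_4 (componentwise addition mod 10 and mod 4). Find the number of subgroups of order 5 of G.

1

|G| = 40 and 5 | 40, so subgroups of order 5 are possible by Lagrange.
The subgroups of order 5 are: {(0,0), (2,0), (4,0), (6,0), (8,0)}.
So G has 1 subgroup of order 5.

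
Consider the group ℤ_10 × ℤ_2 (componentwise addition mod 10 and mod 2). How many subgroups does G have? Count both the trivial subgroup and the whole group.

|G| = 20, so by Lagrange every subgroup order divides 20. Divisors: 1, 2, 4, 5, 10, 20.
Subgroups by order — order 1: 1; order 2: 3; order 4: 1; order 5: 1; order 10: 3; order 20: 1.
Total: 1 + 3 + 1 + 1 + 3 + 1 = 10.

10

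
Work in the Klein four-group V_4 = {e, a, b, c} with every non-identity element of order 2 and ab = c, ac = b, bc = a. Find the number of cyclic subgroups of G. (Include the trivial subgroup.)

Group the elements of G by the cyclic subgroup they generate; each cyclic subgroup of order d accounts for φ(d) elements.
Cyclic subgroups by order — order 1: 1; order 2: 3.
Total: 4.

4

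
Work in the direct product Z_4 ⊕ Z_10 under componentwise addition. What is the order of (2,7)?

The order of (2,7) in Z_4 × Z_10 is lcm(ord(2) in Z_4, ord(7) in Z_10).
ord(2) = 2 and ord(7) = 10, so |⟨(2,7)⟩| = lcm(2, 10) = 10.

10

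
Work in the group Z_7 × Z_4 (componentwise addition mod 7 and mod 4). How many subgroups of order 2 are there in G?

1

|G| = 28 and 2 | 28, so subgroups of order 2 are possible by Lagrange.
The subgroups of order 2 are: {(0,0), (0,2)}.
So G has 1 subgroup of order 2.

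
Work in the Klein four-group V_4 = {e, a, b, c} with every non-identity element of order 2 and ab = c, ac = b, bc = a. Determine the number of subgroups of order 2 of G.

|G| = 4 and 2 | 4, so subgroups of order 2 are possible by Lagrange.
The subgroups of order 2 are: {e, a}; {e, b}; {e, c}.
So G has 3 subgroups of order 2.

3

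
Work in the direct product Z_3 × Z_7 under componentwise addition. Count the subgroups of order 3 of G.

1

|G| = 21 and 3 | 21, so subgroups of order 3 are possible by Lagrange.
The subgroups of order 3 are: {(0,0), (1,0), (2,0)}.
So G has 1 subgroup of order 3.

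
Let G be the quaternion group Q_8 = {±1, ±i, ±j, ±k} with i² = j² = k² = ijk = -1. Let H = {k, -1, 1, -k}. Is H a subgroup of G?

|H| = 4 divides |G| = 8, consistent with Lagrange.
H contains the identity, every element's inverse is in H, and H is closed under ·: it is a subgroup.
In fact H = ⟨-k⟩.

Yes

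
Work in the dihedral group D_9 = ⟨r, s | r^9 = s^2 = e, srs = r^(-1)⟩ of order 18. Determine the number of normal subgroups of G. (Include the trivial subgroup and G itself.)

G has 16 subgroups. Checking conjugation-invariance by order — order 1: 1/1 normal; order 2: 0/9 normal; order 3: 1/1 normal; order 6: 0/3 normal; order 9: 1/1 normal; order 18: 1/1 normal.
Total normal subgroups: 4.

4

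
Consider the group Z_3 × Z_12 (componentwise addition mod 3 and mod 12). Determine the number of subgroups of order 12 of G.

4

|G| = 36 and 12 | 36, so subgroups of order 12 are possible by Lagrange.
The subgroups of order 12 are: {(0,0), (0,1), (0,2), (0,3), (0,4), (0,5), (0,6), (0,7), (0,8), (0,9), (0,10), (0,11)}; {(0,0), (0,3), (0,6), (0,9), (1,0), (1,3), (1,6), (1,9), (2,0), (2,3), (2,6), (2,9)}; {(0,0), (0,3), (0,6), (0,9), (1,1), (1,4), (1,7), (1,10), (2,2), (2,5), (2,8), (2,11)}; {(0,0), (0,3), (0,6), (0,9), (1,2), (1,5), (1,8), (1,11), (2,1), (2,4), (2,7), (2,10)}.
So G has 4 subgroups of order 12.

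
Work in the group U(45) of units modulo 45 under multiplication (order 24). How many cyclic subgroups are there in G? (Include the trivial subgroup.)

Group the elements of G by the cyclic subgroup they generate; each cyclic subgroup of order d accounts for φ(d) elements.
Cyclic subgroups by order — order 1: 1; order 2: 3; order 3: 1; order 4: 2; order 6: 3; order 12: 2.
Total: 12.

12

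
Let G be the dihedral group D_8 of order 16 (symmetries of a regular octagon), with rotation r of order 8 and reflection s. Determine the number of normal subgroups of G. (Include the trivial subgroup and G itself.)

7

G has 19 subgroups. Checking conjugation-invariance by order — order 1: 1/1 normal; order 2: 1/9 normal; order 4: 1/5 normal; order 8: 3/3 normal; order 16: 1/1 normal.
Total normal subgroups: 7.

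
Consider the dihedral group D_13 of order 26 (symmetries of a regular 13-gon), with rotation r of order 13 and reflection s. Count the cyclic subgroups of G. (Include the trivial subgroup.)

Group the elements of G by the cyclic subgroup they generate; each cyclic subgroup of order d accounts for φ(d) elements.
Cyclic subgroups by order — order 1: 1; order 2: 13; order 13: 1.
Total: 15.

15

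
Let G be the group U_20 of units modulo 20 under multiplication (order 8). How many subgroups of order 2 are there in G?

3

|G| = 8 and 2 | 8, so subgroups of order 2 are possible by Lagrange.
The subgroups of order 2 are: {1, 11}; {1, 19}; {1, 9}.
So G has 3 subgroups of order 2.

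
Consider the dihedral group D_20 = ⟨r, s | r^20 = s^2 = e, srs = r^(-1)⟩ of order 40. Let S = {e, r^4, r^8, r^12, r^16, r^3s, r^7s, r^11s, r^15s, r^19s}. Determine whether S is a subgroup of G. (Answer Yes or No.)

Yes

|S| = 10 divides |G| = 40, consistent with Lagrange.
S contains the identity, every element's inverse is in S, and S is closed under ·: it is a subgroup.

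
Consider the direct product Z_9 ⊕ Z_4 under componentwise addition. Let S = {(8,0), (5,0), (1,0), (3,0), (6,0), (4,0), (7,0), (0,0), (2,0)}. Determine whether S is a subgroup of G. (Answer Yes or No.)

Yes

|S| = 9 divides |G| = 36, consistent with Lagrange.
S contains the identity, every element's inverse is in S, and S is closed under +: it is a subgroup.
In fact S = ⟨(4,0)⟩.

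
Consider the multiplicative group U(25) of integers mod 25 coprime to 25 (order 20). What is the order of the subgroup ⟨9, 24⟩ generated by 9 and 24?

10

|⟨9⟩| = 10 and |⟨24⟩| = 2, so |H| is a multiple of lcm(10, 2) = 10 and divides |G| = 20.
Closing under the operation: H = {1, 4, 6, 9, 11, 14, 16, 19, 21, 24}, so |H| = 10.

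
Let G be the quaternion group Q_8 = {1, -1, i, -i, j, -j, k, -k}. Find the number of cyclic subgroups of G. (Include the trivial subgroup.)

5

A cyclic subgroup of order d is generated by each of its φ(d) elements of order d, so the cyclic subgroups of order d number (#elements of order d)/φ(d).
Cyclic subgroups by order — order 1: 1; order 2: 1; order 4: 3.
Total: 5.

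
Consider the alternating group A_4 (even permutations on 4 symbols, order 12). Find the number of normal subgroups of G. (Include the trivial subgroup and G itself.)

3

G has 10 subgroups. Checking conjugation-invariance by order — order 1: 1/1 normal; order 2: 0/3 normal; order 3: 0/4 normal; order 4: 1/1 normal; order 12: 1/1 normal.
Total normal subgroups: 3.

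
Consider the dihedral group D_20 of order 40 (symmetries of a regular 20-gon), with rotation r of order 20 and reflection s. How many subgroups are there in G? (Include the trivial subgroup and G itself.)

|G| = 40, so by Lagrange every subgroup order divides 40. Divisors: 1, 2, 4, 5, 8, 10, 20, 40.
Subgroups by order — order 1: 1; order 2: 21; order 4: 11; order 5: 1; order 8: 5; order 10: 5; order 20: 3; order 40: 1.
Total: 1 + 21 + 11 + 1 + 5 + 5 + 3 + 1 = 48.

48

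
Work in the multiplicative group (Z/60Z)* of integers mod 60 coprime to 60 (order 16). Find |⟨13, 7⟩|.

|⟨13⟩| = 4 and |⟨7⟩| = 4, so |H| is a multiple of lcm(4, 4) = 4 and divides |G| = 16.
Closing under the operation: H = {1, 7, 13, 19, 31, 37, 43, 49}, so |H| = 8.

8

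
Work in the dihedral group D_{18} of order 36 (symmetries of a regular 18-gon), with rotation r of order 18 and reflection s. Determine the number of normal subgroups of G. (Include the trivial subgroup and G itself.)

G has 45 subgroups. Checking conjugation-invariance by order — order 1: 1/1 normal; order 2: 1/19 normal; order 3: 1/1 normal; order 4: 0/9 normal; order 6: 1/7 normal; order 9: 1/1 normal; order 12: 0/3 normal; order 18: 3/3 normal; order 36: 1/1 normal.
Total normal subgroups: 9.

9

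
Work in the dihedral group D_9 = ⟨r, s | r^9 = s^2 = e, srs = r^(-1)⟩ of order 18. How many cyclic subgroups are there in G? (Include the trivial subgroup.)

12

Each element a generates a cyclic subgroup ⟨a⟩; distinct elements may generate the same one (a cyclic group of order d has φ(d) generators).
Cyclic subgroups by order — order 1: 1; order 2: 9; order 3: 1; order 9: 1.
Total: 12.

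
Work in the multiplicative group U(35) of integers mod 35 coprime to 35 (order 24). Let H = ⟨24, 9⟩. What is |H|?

|⟨24⟩| = 6 and |⟨9⟩| = 6, so |H| is a multiple of lcm(6, 6) = 6 and divides |G| = 24.
Closing under the operation: H = {1, 4, 6, 9, 11, 16, 19, 24, 26, 29, 31, 34}, so |H| = 12.

12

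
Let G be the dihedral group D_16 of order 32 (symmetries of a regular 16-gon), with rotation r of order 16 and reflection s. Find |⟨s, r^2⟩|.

16

|⟨s⟩| = 2 and |⟨r^2⟩| = 8, so |H| is a multiple of lcm(2, 8) = 8 and divides |G| = 32.
Closing under the operation: H = {e, r^2, r^4, r^6, r^8, r^10, r^12, r^14, s, r^2s, r^4s, r^6s, r^8s, r^10s, r^12s, r^14s}, so |H| = 16.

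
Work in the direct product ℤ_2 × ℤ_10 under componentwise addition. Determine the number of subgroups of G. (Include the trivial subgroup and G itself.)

|G| = 20, so by Lagrange every subgroup order divides 20. Divisors: 1, 2, 4, 5, 10, 20.
Subgroups by order — order 1: 1; order 2: 3; order 4: 1; order 5: 1; order 10: 3; order 20: 1.
Total: 1 + 3 + 1 + 1 + 3 + 1 = 10.

10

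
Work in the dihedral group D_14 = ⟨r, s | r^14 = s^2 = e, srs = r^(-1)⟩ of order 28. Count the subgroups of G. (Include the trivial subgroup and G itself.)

|G| = 28, so by Lagrange every subgroup order divides 28. Divisors: 1, 2, 4, 7, 14, 28.
Subgroups by order — order 1: 1; order 2: 15; order 4: 7; order 7: 1; order 14: 3; order 28: 1.
Total: 1 + 15 + 7 + 1 + 3 + 1 = 28.

28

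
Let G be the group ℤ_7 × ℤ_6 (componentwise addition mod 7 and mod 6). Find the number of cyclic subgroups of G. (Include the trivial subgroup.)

8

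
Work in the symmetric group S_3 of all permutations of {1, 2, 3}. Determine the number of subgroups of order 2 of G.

|G| = 6 and 2 | 6, so subgroups of order 2 are possible by Lagrange.
The subgroups of order 2 are: {e, (1 2)}; {e, (1 3)}; {e, (2 3)}.
So G has 3 subgroups of order 2.

3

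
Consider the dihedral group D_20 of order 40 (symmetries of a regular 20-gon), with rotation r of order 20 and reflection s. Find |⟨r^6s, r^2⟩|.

20

|⟨r^6s⟩| = 2 and |⟨r^2⟩| = 10, so |H| is a multiple of lcm(2, 10) = 10 and divides |G| = 40.
Closing under the operation: H = {e, r^2, r^4, r^6, r^8, r^10, r^12, r^14, r^16, r^18, s, r^2s, r^4s, r^6s, r^8s, r^10s, r^12s, r^14s, r^16s, r^18s}, so |H| = 20.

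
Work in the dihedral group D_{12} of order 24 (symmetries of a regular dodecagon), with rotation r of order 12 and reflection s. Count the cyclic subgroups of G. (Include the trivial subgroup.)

Group the elements of G by the cyclic subgroup they generate; each cyclic subgroup of order d accounts for φ(d) elements.
Cyclic subgroups by order — order 1: 1; order 2: 13; order 3: 1; order 4: 1; order 6: 1; order 12: 1.
Total: 18.

18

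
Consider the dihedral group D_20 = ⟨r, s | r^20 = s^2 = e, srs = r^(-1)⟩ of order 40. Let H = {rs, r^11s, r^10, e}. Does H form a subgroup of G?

|H| = 4 divides |G| = 40, consistent with Lagrange.
H contains the identity, every element's inverse is in H, and H is closed under ·: it is a subgroup.

Yes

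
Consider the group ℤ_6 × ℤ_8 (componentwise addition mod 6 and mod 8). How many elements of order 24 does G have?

16

An element (a,b) has order lcm(ord(a), ord(b)); count pairs with lcm equal to 24.
Enumerating gives 16 such elements.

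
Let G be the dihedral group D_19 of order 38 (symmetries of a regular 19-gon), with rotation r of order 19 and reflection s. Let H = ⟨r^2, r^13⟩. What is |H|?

19

|⟨r^2⟩| = 19 and |⟨r^13⟩| = 19, so |H| is a multiple of lcm(19, 19) = 19 and divides |G| = 38.
Closing under the operation: H = {e, r, r^2, r^3, r^4, r^5, r^6, r^7, r^8, r^9, r^10, r^11, r^12, r^13, r^14, r^15, r^16, r^17, r^18}, so |H| = 19.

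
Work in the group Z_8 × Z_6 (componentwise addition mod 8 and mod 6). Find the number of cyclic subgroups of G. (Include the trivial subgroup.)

A cyclic subgroup of order d is generated by each of its φ(d) elements of order d, so the cyclic subgroups of order d number (#elements of order d)/φ(d).
Cyclic subgroups by order — order 1: 1; order 2: 3; order 3: 1; order 4: 2; order 6: 3; order 8: 2; order 12: 2; order 24: 2.
Total: 16.

16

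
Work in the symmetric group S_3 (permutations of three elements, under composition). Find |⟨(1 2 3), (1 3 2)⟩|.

|⟨(1 2 3)⟩| = 3 and |⟨(1 3 2)⟩| = 3, so |H| is a multiple of lcm(3, 3) = 3 and divides |G| = 6.
Closing under the operation: H = {e, (1 2 3), (1 3 2)}, so |H| = 3.

3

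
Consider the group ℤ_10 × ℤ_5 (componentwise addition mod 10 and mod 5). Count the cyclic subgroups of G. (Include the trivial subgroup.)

14

Group the elements of G by the cyclic subgroup they generate; each cyclic subgroup of order d accounts for φ(d) elements.
Cyclic subgroups by order — order 1: 1; order 2: 1; order 5: 6; order 10: 6.
Total: 14.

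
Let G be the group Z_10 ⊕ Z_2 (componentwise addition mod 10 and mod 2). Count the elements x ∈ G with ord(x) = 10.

12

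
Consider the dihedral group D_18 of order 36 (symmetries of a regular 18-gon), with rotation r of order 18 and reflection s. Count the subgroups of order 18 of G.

3

|G| = 36 and 18 | 36, so subgroups of order 18 are possible by Lagrange.
The subgroups of order 18 are: {e, r, r^2, r^3, r^4, r^5, r^6, r^7, r^8, r^9, r^10, r^11, r^12, r^13, r^14, r^15, r^16, r^17}; {e, r^2, r^4, r^6, r^8, r^10, r^12, r^14, r^16, s, r^2s, r^4s, r^6s, r^8s, r^10s, r^12s, r^14s, r^16s}; {e, r^2, r^4, r^6, r^8, r^10, r^12, r^14, r^16, rs, r^3s, r^5s, r^7s, r^9s, r^11s, r^13s, r^15s, r^17s}.
So G has 3 subgroups of order 18.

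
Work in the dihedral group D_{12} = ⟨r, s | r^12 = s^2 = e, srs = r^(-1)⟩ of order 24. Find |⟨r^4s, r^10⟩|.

|⟨r^4s⟩| = 2 and |⟨r^10⟩| = 6, so |H| is a multiple of lcm(2, 6) = 6 and divides |G| = 24.
Closing under the operation: H = {e, r^2, r^4, r^6, r^8, r^10, s, r^2s, r^4s, r^6s, r^8s, r^10s}, so |H| = 12.

12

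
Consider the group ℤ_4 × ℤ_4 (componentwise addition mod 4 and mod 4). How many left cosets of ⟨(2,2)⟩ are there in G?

|⟨(2,2)⟩| = 2 and |G| = 16.
By Lagrange, [G : H] = |G|/|H| = 16/2 = 8.

8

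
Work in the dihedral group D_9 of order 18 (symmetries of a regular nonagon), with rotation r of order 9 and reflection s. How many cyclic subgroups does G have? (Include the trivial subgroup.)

Group the elements of G by the cyclic subgroup they generate; each cyclic subgroup of order d accounts for φ(d) elements.
Cyclic subgroups by order — order 1: 1; order 2: 9; order 3: 1; order 9: 1.
Total: 12.

12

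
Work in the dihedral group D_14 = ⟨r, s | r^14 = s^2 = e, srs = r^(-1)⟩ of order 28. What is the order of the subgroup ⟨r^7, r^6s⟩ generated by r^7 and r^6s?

4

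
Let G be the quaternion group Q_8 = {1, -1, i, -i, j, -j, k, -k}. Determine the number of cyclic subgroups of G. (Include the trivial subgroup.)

5

Group the elements of G by the cyclic subgroup they generate; each cyclic subgroup of order d accounts for φ(d) elements.
Cyclic subgroups by order — order 1: 1; order 2: 1; order 4: 3.
Total: 5.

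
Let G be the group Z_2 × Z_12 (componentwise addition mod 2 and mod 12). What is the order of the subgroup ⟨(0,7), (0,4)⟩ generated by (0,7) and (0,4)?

12

|⟨(0,7)⟩| = 12 and |⟨(0,4)⟩| = 3, so |H| is a multiple of lcm(12, 3) = 12 and divides |G| = 24.
Closing under the operation: H = {(0,0), (0,1), (0,2), (0,3), (0,4), (0,5), (0,6), (0,7), (0,8), (0,9), (0,10), (0,11)}, so |H| = 12.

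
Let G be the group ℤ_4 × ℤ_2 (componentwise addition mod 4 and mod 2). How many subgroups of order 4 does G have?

3

|G| = 8 and 4 | 8, so subgroups of order 4 are possible by Lagrange.
The subgroups of order 4 are: {(0,0), (0,1), (2,0), (2,1)}; {(0,0), (1,0), (2,0), (3,0)}; {(0,0), (1,1), (2,0), (3,1)}.
So G has 3 subgroups of order 4.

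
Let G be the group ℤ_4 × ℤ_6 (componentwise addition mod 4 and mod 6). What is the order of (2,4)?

6

The order of (2,4) in Z_4 × Z_6 is lcm(ord(2) in Z_4, ord(4) in Z_6).
ord(2) = 2 and ord(4) = 3, so |⟨(2,4)⟩| = lcm(2, 3) = 6.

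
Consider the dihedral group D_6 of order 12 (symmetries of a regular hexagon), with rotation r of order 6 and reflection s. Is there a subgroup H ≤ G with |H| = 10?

10 does not divide |G| = 12, so by Lagrange no subgroup of order 10 exists.

No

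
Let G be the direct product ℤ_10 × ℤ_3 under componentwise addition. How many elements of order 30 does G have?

An element (a,b) has order lcm(ord(a), ord(b)); count pairs with lcm equal to 30.
Enumerating gives 8 such elements.

8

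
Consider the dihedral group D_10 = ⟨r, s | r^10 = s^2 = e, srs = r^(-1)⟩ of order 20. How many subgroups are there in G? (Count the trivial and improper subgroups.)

|G| = 20, so by Lagrange every subgroup order divides 20. Divisors: 1, 2, 4, 5, 10, 20.
Subgroups by order — order 1: 1; order 2: 11; order 4: 5; order 5: 1; order 10: 3; order 20: 1.
Total: 1 + 11 + 5 + 1 + 3 + 1 = 22.

22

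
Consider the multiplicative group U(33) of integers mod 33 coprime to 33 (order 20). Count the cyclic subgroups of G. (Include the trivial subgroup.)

8

A cyclic subgroup of order d is generated by each of its φ(d) elements of order d, so the cyclic subgroups of order d number (#elements of order d)/φ(d).
Cyclic subgroups by order — order 1: 1; order 2: 3; order 5: 1; order 10: 3.
Total: 8.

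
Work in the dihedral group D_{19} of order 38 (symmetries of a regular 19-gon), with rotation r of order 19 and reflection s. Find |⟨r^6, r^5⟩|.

|⟨r^6⟩| = 19 and |⟨r^5⟩| = 19, so |H| is a multiple of lcm(19, 19) = 19 and divides |G| = 38.
Closing under the operation: H = {e, r, r^2, r^3, r^4, r^5, r^6, r^7, r^8, r^9, r^10, r^11, r^12, r^13, r^14, r^15, r^16, r^17, r^18}, so |H| = 19.

19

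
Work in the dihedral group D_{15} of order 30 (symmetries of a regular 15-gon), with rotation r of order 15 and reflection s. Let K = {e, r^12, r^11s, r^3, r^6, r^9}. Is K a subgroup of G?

No

Closure fails: r^11s · r^9 = r^2s ∉ K. So K is not a subgroup.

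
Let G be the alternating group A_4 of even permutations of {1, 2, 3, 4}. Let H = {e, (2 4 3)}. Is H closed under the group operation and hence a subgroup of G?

(2 4 3) ∈ H but its inverse (2 3 4) ∉ H, so H is not a subgroup.

No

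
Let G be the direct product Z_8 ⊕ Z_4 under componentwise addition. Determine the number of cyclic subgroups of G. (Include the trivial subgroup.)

A cyclic subgroup of order d is generated by each of its φ(d) elements of order d, so the cyclic subgroups of order d number (#elements of order d)/φ(d).
Cyclic subgroups by order — order 1: 1; order 2: 3; order 4: 6; order 8: 4.
Total: 14.

14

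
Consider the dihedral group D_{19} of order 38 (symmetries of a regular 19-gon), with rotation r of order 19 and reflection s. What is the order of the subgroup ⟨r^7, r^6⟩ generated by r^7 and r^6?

19

|⟨r^7⟩| = 19 and |⟨r^6⟩| = 19, so |H| is a multiple of lcm(19, 19) = 19 and divides |G| = 38.
Closing under the operation: H = {e, r, r^2, r^3, r^4, r^5, r^6, r^7, r^8, r^9, r^10, r^11, r^12, r^13, r^14, r^15, r^16, r^17, r^18}, so |H| = 19.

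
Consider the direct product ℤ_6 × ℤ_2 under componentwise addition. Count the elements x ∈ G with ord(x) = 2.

3

An element (a,b) has order lcm(ord(a), ord(b)); count pairs with lcm equal to 2.
Enumerating gives 3 such elements.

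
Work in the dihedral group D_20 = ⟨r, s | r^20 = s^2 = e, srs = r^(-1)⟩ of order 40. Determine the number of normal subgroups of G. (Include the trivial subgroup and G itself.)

9

G has 48 subgroups. Checking conjugation-invariance by order — order 1: 1/1 normal; order 2: 1/21 normal; order 4: 1/11 normal; order 5: 1/1 normal; order 8: 0/5 normal; order 10: 1/5 normal; order 20: 3/3 normal; order 40: 1/1 normal.
Total normal subgroups: 9.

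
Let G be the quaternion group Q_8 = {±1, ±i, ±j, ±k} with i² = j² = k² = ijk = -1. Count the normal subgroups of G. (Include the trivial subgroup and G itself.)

G has 6 subgroups. Checking conjugation-invariance by order — order 1: 1/1 normal; order 2: 1/1 normal; order 4: 3/3 normal; order 8: 1/1 normal.
Total normal subgroups: 6.

6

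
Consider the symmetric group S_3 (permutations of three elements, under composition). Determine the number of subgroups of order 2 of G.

|G| = 6 and 2 | 6, so subgroups of order 2 are possible by Lagrange.
The subgroups of order 2 are: {e, (1 2)}; {e, (1 3)}; {e, (2 3)}.
So G has 3 subgroups of order 2.

3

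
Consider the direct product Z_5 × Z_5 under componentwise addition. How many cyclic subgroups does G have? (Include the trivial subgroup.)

7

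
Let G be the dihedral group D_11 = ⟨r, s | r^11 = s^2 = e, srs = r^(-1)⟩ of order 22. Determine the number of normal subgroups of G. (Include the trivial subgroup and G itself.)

3

G has 14 subgroups. Checking conjugation-invariance by order — order 1: 1/1 normal; order 2: 0/11 normal; order 11: 1/1 normal; order 22: 1/1 normal.
Total normal subgroups: 3.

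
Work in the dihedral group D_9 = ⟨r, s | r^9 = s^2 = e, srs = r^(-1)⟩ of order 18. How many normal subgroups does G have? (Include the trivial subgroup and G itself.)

G has 16 subgroups. Checking conjugation-invariance by order — order 1: 1/1 normal; order 2: 0/9 normal; order 3: 1/1 normal; order 6: 0/3 normal; order 9: 1/1 normal; order 18: 1/1 normal.
Total normal subgroups: 4.

4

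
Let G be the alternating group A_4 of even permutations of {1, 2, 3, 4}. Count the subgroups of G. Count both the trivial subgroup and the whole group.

10

|G| = 12, so by Lagrange every subgroup order divides 12. Divisors: 1, 2, 3, 4, 6, 12.
Subgroups by order — order 1: 1; order 2: 3; order 3: 4; order 4: 1; order 6: 0; order 12: 1.
Total: 1 + 3 + 4 + 1 + 0 + 1 = 10.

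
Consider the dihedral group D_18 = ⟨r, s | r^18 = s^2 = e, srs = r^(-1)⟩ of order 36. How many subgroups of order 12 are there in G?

|G| = 36 and 12 | 36, so subgroups of order 12 are possible by Lagrange.
The subgroups of order 12 are: {e, r^3, r^6, r^9, r^12, r^15, rs, r^4s, r^7s, r^10s, r^13s, r^16s}; {e, r^3, r^6, r^9, r^12, r^15, r^2s, r^5s, r^8s, r^11s, r^14s, r^17s}; {e, r^3, r^6, r^9, r^12, r^15, s, r^3s, r^6s, r^9s, r^12s, r^15s}.
So G has 3 subgroups of order 12.

3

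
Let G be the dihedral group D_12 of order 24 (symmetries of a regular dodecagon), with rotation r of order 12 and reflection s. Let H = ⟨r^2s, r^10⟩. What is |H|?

|⟨r^2s⟩| = 2 and |⟨r^10⟩| = 6, so |H| is a multiple of lcm(2, 6) = 6 and divides |G| = 24.
Closing under the operation: H = {e, r^2, r^4, r^6, r^8, r^10, s, r^2s, r^4s, r^6s, r^8s, r^10s}, so |H| = 12.

12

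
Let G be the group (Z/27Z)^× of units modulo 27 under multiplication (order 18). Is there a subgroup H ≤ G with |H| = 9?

9 | 18. A subgroup of order 9 is {1, 4, 7, 10, 13, 16, 19, 22, 25}.

Yes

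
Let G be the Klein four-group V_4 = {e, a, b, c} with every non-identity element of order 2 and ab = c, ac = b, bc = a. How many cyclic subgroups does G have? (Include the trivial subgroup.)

Group the elements of G by the cyclic subgroup they generate; each cyclic subgroup of order d accounts for φ(d) elements.
Cyclic subgroups by order — order 1: 1; order 2: 3.
Total: 4.

4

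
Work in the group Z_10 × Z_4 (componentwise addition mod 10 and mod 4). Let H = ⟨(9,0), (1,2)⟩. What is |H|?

|⟨(9,0)⟩| = 10 and |⟨(1,2)⟩| = 10, so |H| is a multiple of lcm(10, 10) = 10 and divides |G| = 40.
Closing under the operation: H = {(0,0), (0,2), (1,0), (1,2), (2,0), (2,2), (3,0), (3,2), (4,0), (4,2), (5,0), (5,2), (6,0), (6,2), (7,0), (7,2), (8,0), (8,2), (9,0), (9,2)}, so |H| = 20.

20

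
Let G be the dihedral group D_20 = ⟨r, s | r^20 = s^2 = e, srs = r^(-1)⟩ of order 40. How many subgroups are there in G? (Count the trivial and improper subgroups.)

|G| = 40, so by Lagrange every subgroup order divides 40. Divisors: 1, 2, 4, 5, 8, 10, 20, 40.
Subgroups by order — order 1: 1; order 2: 21; order 4: 11; order 5: 1; order 8: 5; order 10: 5; order 20: 3; order 40: 1.
Total: 1 + 21 + 11 + 1 + 5 + 5 + 3 + 1 = 48.

48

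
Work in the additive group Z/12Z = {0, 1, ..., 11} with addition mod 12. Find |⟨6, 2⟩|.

|⟨6⟩| = 2 and |⟨2⟩| = 6, so |H| is a multiple of lcm(2, 6) = 6 and divides |G| = 12.
Closing under the operation: H = {0, 2, 4, 6, 8, 10}, so |H| = 6.

6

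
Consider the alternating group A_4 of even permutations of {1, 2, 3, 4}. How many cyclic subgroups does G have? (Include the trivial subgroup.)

8

Group the elements of G by the cyclic subgroup they generate; each cyclic subgroup of order d accounts for φ(d) elements.
Cyclic subgroups by order — order 1: 1; order 2: 3; order 3: 4.
Total: 8.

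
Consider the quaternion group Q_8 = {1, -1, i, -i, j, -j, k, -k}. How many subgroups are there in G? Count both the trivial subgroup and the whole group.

|G| = 8, so by Lagrange every subgroup order divides 8. Divisors: 1, 2, 4, 8.
Subgroups by order — order 1: 1; order 2: 1; order 4: 3; order 8: 1.
Total: 1 + 1 + 3 + 1 = 6.

6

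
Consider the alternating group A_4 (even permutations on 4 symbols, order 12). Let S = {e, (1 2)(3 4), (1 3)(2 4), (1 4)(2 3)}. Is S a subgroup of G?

Yes

|S| = 4 divides |G| = 12, consistent with Lagrange.
S contains the identity, every element's inverse is in S, and S is closed under ∘: it is a subgroup.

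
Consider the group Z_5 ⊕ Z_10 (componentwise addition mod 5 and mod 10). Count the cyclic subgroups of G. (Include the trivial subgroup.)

Group the elements of G by the cyclic subgroup they generate; each cyclic subgroup of order d accounts for φ(d) elements.
Cyclic subgroups by order — order 1: 1; order 2: 1; order 5: 6; order 10: 6.
Total: 14.

14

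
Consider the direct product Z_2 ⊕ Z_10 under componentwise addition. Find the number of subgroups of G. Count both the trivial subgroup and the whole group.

|G| = 20, so by Lagrange every subgroup order divides 20. Divisors: 1, 2, 4, 5, 10, 20.
Subgroups by order — order 1: 1; order 2: 3; order 4: 1; order 5: 1; order 10: 3; order 20: 1.
Total: 1 + 3 + 1 + 1 + 3 + 1 = 10.

10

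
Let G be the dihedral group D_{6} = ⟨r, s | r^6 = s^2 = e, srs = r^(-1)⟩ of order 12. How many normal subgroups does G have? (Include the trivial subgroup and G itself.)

G has 16 subgroups. Checking conjugation-invariance by order — order 1: 1/1 normal; order 2: 1/7 normal; order 3: 1/1 normal; order 4: 0/3 normal; order 6: 3/3 normal; order 12: 1/1 normal.
Total normal subgroups: 7.

7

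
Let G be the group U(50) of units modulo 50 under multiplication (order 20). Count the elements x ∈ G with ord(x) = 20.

The elements of order 20 are: 3, 13, 17, 23, 27, 33, 37, 47.
That's 8.

8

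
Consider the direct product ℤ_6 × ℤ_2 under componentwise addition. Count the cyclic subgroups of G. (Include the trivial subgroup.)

8

A cyclic subgroup of order d is generated by each of its φ(d) elements of order d, so the cyclic subgroups of order d number (#elements of order d)/φ(d).
Cyclic subgroups by order — order 1: 1; order 2: 3; order 3: 1; order 6: 3.
Total: 8.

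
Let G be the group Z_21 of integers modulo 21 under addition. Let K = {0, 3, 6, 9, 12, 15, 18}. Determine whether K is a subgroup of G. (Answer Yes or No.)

|K| = 7 divides |G| = 21, consistent with Lagrange.
K contains the identity, every element's inverse is in K, and K is closed under +: it is a subgroup.
In fact K = ⟨18⟩.

Yes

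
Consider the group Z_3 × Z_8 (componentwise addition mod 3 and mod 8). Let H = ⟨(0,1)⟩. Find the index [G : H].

|⟨(0,1)⟩| = 8 and |G| = 24.
By Lagrange, [G : H] = |G|/|H| = 24/8 = 3.

3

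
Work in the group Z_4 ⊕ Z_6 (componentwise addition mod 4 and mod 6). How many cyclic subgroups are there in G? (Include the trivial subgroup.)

12

A cyclic subgroup of order d is generated by each of its φ(d) elements of order d, so the cyclic subgroups of order d number (#elements of order d)/φ(d).
Cyclic subgroups by order — order 1: 1; order 2: 3; order 3: 1; order 4: 2; order 6: 3; order 12: 2.
Total: 12.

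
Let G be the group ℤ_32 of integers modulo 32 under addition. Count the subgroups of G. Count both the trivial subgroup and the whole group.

6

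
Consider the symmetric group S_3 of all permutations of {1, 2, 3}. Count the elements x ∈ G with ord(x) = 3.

2

The elements of order 3 are: (1 2 3), (1 3 2).
That's 2.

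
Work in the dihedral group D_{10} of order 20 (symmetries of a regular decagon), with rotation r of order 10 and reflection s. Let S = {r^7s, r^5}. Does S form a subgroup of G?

The identity e ∉ S, so S is not a subgroup.

No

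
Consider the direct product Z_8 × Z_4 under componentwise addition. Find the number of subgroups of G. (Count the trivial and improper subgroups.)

22

|G| = 32, so by Lagrange every subgroup order divides 32. Divisors: 1, 2, 4, 8, 16, 32.
Subgroups by order — order 1: 1; order 2: 3; order 4: 7; order 8: 7; order 16: 3; order 32: 1.
Total: 1 + 3 + 7 + 7 + 3 + 1 = 22.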